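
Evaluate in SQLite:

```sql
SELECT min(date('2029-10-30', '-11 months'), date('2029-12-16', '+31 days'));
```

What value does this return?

date('2029-10-30', '-11 months') → 2028-11-30.
date('2029-12-16', '+31 days') → 2030-01-16.
Earlier of the two is 2028-11-30.

2028-11-30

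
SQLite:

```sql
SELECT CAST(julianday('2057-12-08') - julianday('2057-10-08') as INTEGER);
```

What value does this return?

23 days remain in October 2057 after the 8th (31 − 8).
November 2057: 30 days.
Then 8 days into December 2057.
Total: 23 + 30 + 8 = 61.

61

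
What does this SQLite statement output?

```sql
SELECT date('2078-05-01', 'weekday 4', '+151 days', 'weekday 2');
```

2078-10-04

`weekday 4` advances to the next Thursday; 2078-05-01 is a Sunday, so it moves forward to 2078-05-05.
Applying '+151 days' to 2078-05-05: counting 151 days forward gives 2078-10-03.
`weekday 2` advances to the next Tuesday; 2078-10-03 is a Monday, so it moves forward to 2078-10-04.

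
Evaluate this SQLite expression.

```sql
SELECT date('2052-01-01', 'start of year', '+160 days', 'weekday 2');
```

2052-06-11

`start of year` rewinds 2052-01-01 to 2052-01-01.
Applying '+160 days' to 2052-01-01: counting 160 days forward gives 2052-06-09.
`weekday 2` advances to the next Tuesday; 2052-06-09 is a Sunday, so it moves forward to 2052-06-11.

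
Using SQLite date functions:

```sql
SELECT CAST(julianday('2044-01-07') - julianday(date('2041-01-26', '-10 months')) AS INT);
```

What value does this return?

Adding -10 months to 2041-01-26 gives 2040-03-26.
5 days remain in March 2040 after the 26th (31 − 26).
Full months from April 2040 through December 2043 contribute their day counts.
Then 7 days into January 2044.
Total: 5 + 30 + 31 + 30 + 31 + 31 + 30 + 31 + 30 + 31 + 31 + 28 + 31 + 30 + 31 + 30 + 31 + 31 + 30 + 31 + 30 + 31 + 31 + 28 + 31 + 30 + 31 + 30 + 31 + 31 + 30 + 31 + 30 + 31 + 31 + 28 + 31 + 30 + 31 + 30 + 31 + 31 + 30 + 31 + 30 + 31 + 7 = 1382.

1382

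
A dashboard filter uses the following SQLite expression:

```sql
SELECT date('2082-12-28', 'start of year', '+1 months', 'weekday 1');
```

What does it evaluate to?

2082-02-02

`start of year` rewinds 2082-12-28 to 2082-01-01.
Adding +1 month to 2082-01-01 gives 2082-02-01.
`weekday 1` advances to the next Monday; 2082-02-01 is a Sunday, so it moves forward to 2082-02-02.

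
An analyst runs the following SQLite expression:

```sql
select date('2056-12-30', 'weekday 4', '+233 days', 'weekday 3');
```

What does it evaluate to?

`weekday 4` advances to the next Thursday; 2056-12-30 is a Saturday, so it moves forward to 2057-01-04.
Applying '+233 days' to 2057-01-04: counting 233 days forward gives 2057-08-25.
`weekday 3` advances to the next Wednesday; 2057-08-25 is a Saturday, so it moves forward to 2057-08-29.

2057-08-29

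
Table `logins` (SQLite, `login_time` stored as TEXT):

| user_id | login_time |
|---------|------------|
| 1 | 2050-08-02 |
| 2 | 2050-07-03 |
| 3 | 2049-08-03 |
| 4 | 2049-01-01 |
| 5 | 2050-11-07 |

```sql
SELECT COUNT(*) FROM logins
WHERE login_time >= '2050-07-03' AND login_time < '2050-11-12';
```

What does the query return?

Rows in [2050-07-03, 2050-11-12): 2050-08-02, 2050-07-03, 2050-11-07 → 3 rows.

3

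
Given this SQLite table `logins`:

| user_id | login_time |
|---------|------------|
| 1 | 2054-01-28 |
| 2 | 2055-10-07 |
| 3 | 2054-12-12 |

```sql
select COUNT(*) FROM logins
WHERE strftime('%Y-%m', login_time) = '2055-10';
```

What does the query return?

Rows with year-month 2055-10: 2055-10-07 → 1.

1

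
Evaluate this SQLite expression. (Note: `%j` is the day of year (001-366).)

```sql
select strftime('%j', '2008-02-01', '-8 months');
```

152

First apply '-8 months': 2008-02-01 → 2007-06-01.
Day-of-year for 2007-06-01: days since 2007-01-01 inclusive = 152, zero-padded to 152.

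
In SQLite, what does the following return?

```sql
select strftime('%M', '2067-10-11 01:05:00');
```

`%M` extracts the 2-digit minute: 05.

05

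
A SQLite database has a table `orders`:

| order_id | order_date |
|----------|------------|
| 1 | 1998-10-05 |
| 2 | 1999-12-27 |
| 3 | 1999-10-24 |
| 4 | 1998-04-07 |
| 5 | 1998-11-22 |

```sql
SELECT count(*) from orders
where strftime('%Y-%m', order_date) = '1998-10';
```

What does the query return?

1

Rows with year-month 1998-10: 1998-10-05 → 1.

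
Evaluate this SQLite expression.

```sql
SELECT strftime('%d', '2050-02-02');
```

02

`%d` extracts the 2-digit day of month: 02.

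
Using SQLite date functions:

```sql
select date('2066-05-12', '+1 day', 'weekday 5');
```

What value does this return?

Advancing 1 more day within May lands on 2066-05-13.
`weekday 5` advances to the next Friday; 2066-05-13 is a Thursday, so it moves forward to 2066-05-14.

2066-05-14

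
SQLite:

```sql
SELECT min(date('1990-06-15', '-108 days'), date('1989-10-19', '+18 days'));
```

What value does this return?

1989-11-06

date('1990-06-15', '-108 days') → 1990-02-27.
date('1989-10-19', '+18 days') → 1989-11-06.
Earlier of the two is 1989-11-06.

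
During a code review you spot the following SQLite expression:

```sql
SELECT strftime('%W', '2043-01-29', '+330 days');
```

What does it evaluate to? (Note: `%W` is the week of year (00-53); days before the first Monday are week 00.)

51

First apply '+330 days': 2043-01-29 → 2043-12-25.
2043-12-25 is a Friday. SQLite's %W counts Mondays since the year started; the result is 51.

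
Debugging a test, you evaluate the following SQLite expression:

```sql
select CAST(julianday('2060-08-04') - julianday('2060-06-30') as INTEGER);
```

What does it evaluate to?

0 days remain in June 2060 after the 30th (30 − 30).
July 2060: 31 days.
Then 4 days into August 2060.
Total: 0 + 31 + 4 = 35.

35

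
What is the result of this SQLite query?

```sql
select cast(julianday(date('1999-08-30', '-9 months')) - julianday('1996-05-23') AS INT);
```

Adding -9 months to 1999-08-30 gives 1998-11-30.
8 days remain in May 1996 after the 23rd (31 − 23).
Full months from June 1996 through October 1998 contribute their day counts.
Then 30 days into November 1998.
Total: 8 + 30 + 31 + 31 + 30 + 31 + 30 + 31 + 31 + 28 + 31 + 30 + 31 + 30 + 31 + 31 + 30 + 31 + 30 + 31 + 31 + 28 + 31 + 30 + 31 + 30 + 31 + 31 + 30 + 31 + 30 = 921.

921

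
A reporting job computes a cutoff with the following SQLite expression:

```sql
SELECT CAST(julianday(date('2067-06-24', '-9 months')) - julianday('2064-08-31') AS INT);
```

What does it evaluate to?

754

Adding -9 months to 2067-06-24 gives 2066-09-24.
0 days remain in August 2064 after the 31st (31 − 31).
Full months from September 2064 through August 2066 contribute their day counts.
Then 24 days into September 2066.
Total: 0 + 30 + 31 + 30 + 31 + 31 + 28 + 31 + 30 + 31 + 30 + 31 + 31 + 30 + 31 + 30 + 31 + 31 + 28 + 31 + 30 + 31 + 30 + 31 + 31 + 24 = 754.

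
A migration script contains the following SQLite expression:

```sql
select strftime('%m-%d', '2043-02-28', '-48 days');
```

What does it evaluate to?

01-11

First apply '-48 days': 2043-02-28 → 2043-01-11.
`%m-%d` extracts the month-day: 01-11.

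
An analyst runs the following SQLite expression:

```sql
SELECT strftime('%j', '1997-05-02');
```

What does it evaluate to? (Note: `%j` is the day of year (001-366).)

Day-of-year for 1997-05-02: days since 1997-01-01 inclusive = 122, zero-padded to 122.

122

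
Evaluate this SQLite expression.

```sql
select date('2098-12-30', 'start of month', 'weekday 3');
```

2098-12-03

`start of month` rewinds 2098-12-30 to 2098-12-01.
`weekday 3` advances to the next Wednesday; 2098-12-01 is a Monday, so it moves forward to 2098-12-03.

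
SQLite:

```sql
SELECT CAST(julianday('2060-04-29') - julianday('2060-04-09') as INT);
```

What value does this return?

20

Both dates are in April 2060: 29 − 9 = 20.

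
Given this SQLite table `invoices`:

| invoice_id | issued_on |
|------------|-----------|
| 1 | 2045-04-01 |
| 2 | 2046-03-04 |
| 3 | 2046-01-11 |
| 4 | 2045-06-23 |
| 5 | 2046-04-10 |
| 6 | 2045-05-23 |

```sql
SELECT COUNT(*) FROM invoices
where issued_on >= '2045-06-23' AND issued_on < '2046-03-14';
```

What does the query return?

3

Rows in [2045-06-23, 2046-03-14): 2046-03-04, 2046-01-11, 2045-06-23 → 3 rows.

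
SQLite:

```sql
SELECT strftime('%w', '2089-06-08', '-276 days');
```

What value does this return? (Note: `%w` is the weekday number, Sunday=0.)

0

First apply '-276 days': 2089-06-08 → 2088-09-05.
2088-09-05 is a Sunday; with Sunday=0 that is 0.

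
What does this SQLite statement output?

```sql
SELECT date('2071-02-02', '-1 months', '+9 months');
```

Adding -1 month to 2071-02-02 gives 2071-01-02.
Adding +9 months to 2071-01-02 gives 2071-10-02.

2071-10-02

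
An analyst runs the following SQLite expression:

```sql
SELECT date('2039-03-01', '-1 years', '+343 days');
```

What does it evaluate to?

2039-02-07

Adding -1 year to 2039-03-01 gives 2038-03-01.
Applying '+343 days' to 2038-03-01: counting 343 days forward gives 2039-02-07.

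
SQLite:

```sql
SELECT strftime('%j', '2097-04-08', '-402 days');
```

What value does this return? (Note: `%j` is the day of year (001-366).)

First apply '-402 days': 2097-04-08 → 2096-03-02.
Day-of-year for 2096-03-02: days since 2096-01-01 inclusive = 62, zero-padded to 062.

062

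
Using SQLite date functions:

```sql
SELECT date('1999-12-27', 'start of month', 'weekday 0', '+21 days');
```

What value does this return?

1999-12-26

`start of month` rewinds 1999-12-27 to 1999-12-01.
`weekday 0` advances to the next Sunday; 1999-12-01 is a Wednesday, so it moves forward to 1999-12-05.
Advancing 21 more days within December lands on 1999-12-26.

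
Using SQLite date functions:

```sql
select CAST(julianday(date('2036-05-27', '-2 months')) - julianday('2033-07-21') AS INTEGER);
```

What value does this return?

980

Adding -2 months to 2036-05-27 gives 2036-03-27.
10 days remain in July 2033 after the 21st (31 − 21).
Full months from August 2033 through February 2036 contribute their day counts.
Then 27 days into March 2036.
Total: 10 + 31 + 30 + 31 + 30 + 31 + 31 + 28 + 31 + 30 + 31 + 30 + 31 + 31 + 30 + 31 + 30 + 31 + 31 + 28 + 31 + 30 + 31 + 30 + 31 + 31 + 30 + 31 + 30 + 31 + 31 + 29 + 27 = 980.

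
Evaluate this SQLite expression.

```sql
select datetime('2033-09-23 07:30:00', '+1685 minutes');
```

2033-09-24 11:35:00

1685 minutes = 28h 5m; +1685 minutes from 2033-09-23 07:30:00 is 2033-09-24 11:35:00 (crosses midnight).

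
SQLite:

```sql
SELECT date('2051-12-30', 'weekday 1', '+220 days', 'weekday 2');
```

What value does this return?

2052-08-13

`weekday 1` advances to the next Monday; 2051-12-30 is a Saturday, so it moves forward to 2052-01-01.
Applying '+220 days' to 2052-01-01: counting 220 days forward gives 2052-08-08.
`weekday 2` advances to the next Tuesday; 2052-08-08 is a Thursday, so it moves forward to 2052-08-13.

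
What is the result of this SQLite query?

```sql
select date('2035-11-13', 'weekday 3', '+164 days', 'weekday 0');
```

`weekday 3` advances to the next Wednesday; 2035-11-13 is a Tuesday, so it moves forward to 2035-11-14.
Applying '+164 days' to 2035-11-14: counting 164 days forward gives 2036-04-26.
`weekday 0` advances to the next Sunday; 2036-04-26 is a Saturday, so it moves forward to 2036-04-27.

2036-04-27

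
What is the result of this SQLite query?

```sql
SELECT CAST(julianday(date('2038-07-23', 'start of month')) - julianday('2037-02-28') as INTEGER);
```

488

`start of month` rewinds 2038-07-23 to 2038-07-01.
0 days remain in February 2037 after the 28th (28 − 28).
Full months from March 2037 through June 2038 contribute their day counts.
Then 1 day into July 2038.
Total: 0 + 31 + 30 + 31 + 30 + 31 + 31 + 30 + 31 + 30 + 31 + 31 + 28 + 31 + 30 + 31 + 30 + 1 = 488.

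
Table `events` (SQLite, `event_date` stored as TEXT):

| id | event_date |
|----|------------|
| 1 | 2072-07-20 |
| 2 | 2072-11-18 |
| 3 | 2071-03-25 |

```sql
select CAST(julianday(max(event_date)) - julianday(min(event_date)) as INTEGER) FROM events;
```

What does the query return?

604

MIN = 2071-03-25, MAX = 2072-11-18.
6 days remain in March 2071 after the 25th (31 − 25).
Full months from April 2071 through October 2072 contribute their day counts.
Then 18 days into November 2072.
Total: 6 + 30 + 31 + 30 + 31 + 31 + 30 + 31 + 30 + 31 + 31 + 29 + 31 + 30 + 31 + 30 + 31 + 31 + 30 + 31 + 18 = 604.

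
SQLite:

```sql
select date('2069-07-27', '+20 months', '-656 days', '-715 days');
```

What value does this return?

Adding +20 months to 2069-07-27 gives 2071-03-27.
Applying '-656 days' to 2071-03-27: counting 656 days back gives 2069-06-09.
Applying '-715 days' to 2069-06-09: counting 715 days back gives 2067-06-25.

2067-06-25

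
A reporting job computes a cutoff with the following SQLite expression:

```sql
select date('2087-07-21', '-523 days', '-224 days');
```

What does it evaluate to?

Applying '-523 days' to 2087-07-21: counting 523 days back gives 2086-02-13.
Applying '-224 days' to 2086-02-13: counting 224 days back gives 2085-07-04.

2085-07-04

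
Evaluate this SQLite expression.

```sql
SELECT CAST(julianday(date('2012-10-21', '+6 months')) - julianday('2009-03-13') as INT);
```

1500

Adding +6 months to 2012-10-21 gives 2013-04-21.
18 days remain in March 2009 after the 13th (31 − 13).
Full months from April 2009 through March 2013 contribute their day counts.
Then 21 days into April 2013.
Total: 18 + 30 + 31 + 30 + 31 + 31 + 30 + 31 + 30 + 31 + 31 + 28 + 31 + 30 + 31 + 30 + 31 + 31 + 30 + 31 + 30 + 31 + 31 + 28 + 31 + 30 + 31 + 30 + 31 + 31 + 30 + 31 + 30 + 31 + 31 + 29 + 31 + 30 + 31 + 30 + 31 + 31 + 30 + 31 + 30 + 31 + 31 + 28 + 31 + 21 = 1500.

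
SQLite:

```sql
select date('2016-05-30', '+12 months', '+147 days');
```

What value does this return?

2017-10-24

Adding +12 months to 2016-05-30 gives 2017-05-30.
Applying '+147 days' to 2017-05-30: counting 147 days forward gives 2017-10-24.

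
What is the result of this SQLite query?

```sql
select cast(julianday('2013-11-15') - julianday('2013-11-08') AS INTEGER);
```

Both dates are in November 2013: 15 − 8 = 7.

7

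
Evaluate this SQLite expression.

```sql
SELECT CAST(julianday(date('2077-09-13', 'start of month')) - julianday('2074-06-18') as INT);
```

`start of month` rewinds 2077-09-13 to 2077-09-01.
12 days remain in June 2074 after the 18th (30 − 18).
Full months from July 2074 through August 2077 contribute their day counts.
Then 1 day into September 2077.
Total: 12 + 31 + 31 + 30 + 31 + 30 + 31 + 31 + 28 + 31 + 30 + 31 + 30 + 31 + 31 + 30 + 31 + 30 + 31 + 31 + 29 + 31 + 30 + 31 + 30 + 31 + 31 + 30 + 31 + 30 + 31 + 31 + 28 + 31 + 30 + 31 + 30 + 31 + 31 + 1 = 1171.

1171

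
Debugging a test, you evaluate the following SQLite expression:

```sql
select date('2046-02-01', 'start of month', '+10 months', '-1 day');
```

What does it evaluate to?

2046-11-30

`start of month` rewinds 2046-02-01 to 2046-02-01.
Adding +10 months to 2046-02-01 gives 2046-12-01.
Going back 1 day from 2046-12-01 reaches 2046-11-30 (last day of November, 30 days).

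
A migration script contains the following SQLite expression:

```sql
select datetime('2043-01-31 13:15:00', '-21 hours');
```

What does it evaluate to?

2043-01-30 16:15:00

-21 hours from 2043-01-31 13:15:00 is 2043-01-30 16:15:00 (crosses midnight).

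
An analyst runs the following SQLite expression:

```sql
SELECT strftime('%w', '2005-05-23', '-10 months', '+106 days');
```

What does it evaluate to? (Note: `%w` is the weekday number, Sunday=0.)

First apply '-10 months', '+106 days': 2005-05-23 → 2004-11-06.
2004-11-06 is a Saturday; with Sunday=0 that is 6.

6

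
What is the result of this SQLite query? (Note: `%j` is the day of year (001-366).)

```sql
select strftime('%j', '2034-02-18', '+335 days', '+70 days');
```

First apply '+335 days', '+70 days': 2034-02-18 → 2035-03-30.
Day-of-year for 2035-03-30: days since 2035-01-01 inclusive = 89, zero-padded to 089.

089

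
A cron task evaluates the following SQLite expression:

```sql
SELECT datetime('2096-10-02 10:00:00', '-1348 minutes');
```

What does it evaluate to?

1348 minutes = 22h 28m; -1348 minutes from 2096-10-02 10:00:00 is 2096-10-01 11:32:00 (crosses midnight).

2096-10-01 11:32:00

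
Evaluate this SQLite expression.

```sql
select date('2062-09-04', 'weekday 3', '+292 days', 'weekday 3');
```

`weekday 3` advances to the next Wednesday; 2062-09-04 is a Monday, so it moves forward to 2062-09-06.
Applying '+292 days' to 2062-09-06: counting 292 days forward gives 2063-06-25.
`weekday 3` advances to the next Wednesday; 2063-06-25 is a Monday, so it moves forward to 2063-06-27.

2063-06-27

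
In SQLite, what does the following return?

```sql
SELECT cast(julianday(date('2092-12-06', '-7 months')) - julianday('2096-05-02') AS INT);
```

Adding -7 months to 2092-12-06 gives 2092-05-06.
25 days remain in May 2092 after the 6th (31 − 6).
Full months from June 2092 through April 2096 contribute their day counts.
Then 2 days into May 2096.
Total: 25 + 30 + 31 + 31 + 30 + 31 + 30 + 31 + 31 + 28 + 31 + 30 + 31 + 30 + 31 + 31 + 30 + 31 + 30 + 31 + 31 + 28 + 31 + 30 + 31 + 30 + 31 + 31 + 30 + 31 + 30 + 31 + 31 + 28 + 31 + 30 + 31 + 30 + 31 + 31 + 30 + 31 + 30 + 31 + 31 + 29 + 31 + 30 + 2 = 1457.
The subtraction is earlier − later, so the result is −1457 → -1457.

-1457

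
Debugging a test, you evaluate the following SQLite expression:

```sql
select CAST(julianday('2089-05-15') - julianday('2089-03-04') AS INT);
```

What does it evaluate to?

27 days remain in March 2089 after the 4th (31 − 4).
April 2089: 30 days.
Then 15 days into May 2089.
Total: 27 + 30 + 15 = 72.

72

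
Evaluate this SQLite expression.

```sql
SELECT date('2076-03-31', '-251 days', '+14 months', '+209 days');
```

2077-04-21

Applying '-251 days' to 2076-03-31: counting 251 days back gives 2075-07-24.
Adding +14 months to 2075-07-24 gives 2076-09-24.
Applying '+209 days' to 2076-09-24: counting 209 days forward gives 2077-04-21.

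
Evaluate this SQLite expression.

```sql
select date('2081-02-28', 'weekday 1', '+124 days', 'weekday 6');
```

`weekday 1` advances to the next Monday; 2081-02-28 is a Friday, so it moves forward to 2081-03-03.
Applying '+124 days' to 2081-03-03: counting 124 days forward gives 2081-07-05.
`weekday 6` advances to the next Saturday; 2081-07-05 is already a Saturday, so it stays at 2081-07-05.

2081-07-05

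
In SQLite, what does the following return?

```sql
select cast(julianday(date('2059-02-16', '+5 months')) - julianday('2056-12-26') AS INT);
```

Adding +5 months to 2059-02-16 gives 2059-07-16.
5 days remain in December 2056 after the 26th (31 − 26).
Full months from January 2057 through June 2059 contribute their day counts.
Then 16 days into July 2059.
Total: 5 + 31 + 28 + 31 + 30 + 31 + 30 + 31 + 31 + 30 + 31 + 30 + 31 + 31 + 28 + 31 + 30 + 31 + 30 + 31 + 31 + 30 + 31 + 30 + 31 + 31 + 28 + 31 + 30 + 31 + 30 + 16 = 932.

932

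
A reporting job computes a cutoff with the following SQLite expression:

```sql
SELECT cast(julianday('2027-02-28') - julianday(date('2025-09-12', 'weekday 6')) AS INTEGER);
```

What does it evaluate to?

533

`weekday 6` advances to the next Saturday; 2025-09-12 is a Friday, so it moves forward to 2025-09-13.
17 days remain in September 2025 after the 13th (30 − 13).
Full months from October 2025 through January 2027 contribute their day counts.
Then 28 days into February 2027.
Total: 17 + 31 + 30 + 31 + 31 + 28 + 31 + 30 + 31 + 30 + 31 + 31 + 30 + 31 + 30 + 31 + 31 + 28 = 533.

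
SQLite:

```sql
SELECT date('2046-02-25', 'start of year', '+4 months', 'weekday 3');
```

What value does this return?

`start of year` rewinds 2046-02-25 to 2046-01-01.
Adding +4 months to 2046-01-01 gives 2046-05-01.
`weekday 3` advances to the next Wednesday; 2046-05-01 is a Tuesday, so it moves forward to 2046-05-02.

2046-05-02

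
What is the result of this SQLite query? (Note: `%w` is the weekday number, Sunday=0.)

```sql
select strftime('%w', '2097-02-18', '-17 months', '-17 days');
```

First apply '-17 months', '-17 days': 2097-02-18 → 2095-09-01.
2095-09-01 is a Thursday; with Sunday=0 that is 4.

4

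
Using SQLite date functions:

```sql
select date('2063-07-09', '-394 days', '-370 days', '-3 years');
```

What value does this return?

2058-06-05

Applying '-394 days' to 2063-07-09: counting 394 days back gives 2062-06-10.
Applying '-370 days' to 2062-06-10: counting 370 days back gives 2061-06-05.
Adding -3 years to 2061-06-05 gives 2058-06-05.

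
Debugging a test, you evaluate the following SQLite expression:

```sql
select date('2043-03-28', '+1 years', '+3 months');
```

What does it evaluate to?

2044-06-28

Adding +1 year to 2043-03-28 gives 2044-03-28.
Adding +3 months to 2044-03-28 gives 2044-06-28.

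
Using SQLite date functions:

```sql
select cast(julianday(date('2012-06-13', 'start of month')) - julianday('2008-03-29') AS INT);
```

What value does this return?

1525

`start of month` rewinds 2012-06-13 to 2012-06-01.
2 days remain in March 2008 after the 29th (31 − 29).
Full months from April 2008 through May 2012 contribute their day counts.
Then 1 day into June 2012.
Total: 2 + 30 + 31 + 30 + 31 + 31 + 30 + 31 + 30 + 31 + 31 + 28 + 31 + 30 + 31 + 30 + 31 + 31 + 30 + 31 + 30 + 31 + 31 + 28 + 31 + 30 + 31 + 30 + 31 + 31 + 30 + 31 + 30 + 31 + 31 + 28 + 31 + 30 + 31 + 30 + 31 + 31 + 30 + 31 + 30 + 31 + 31 + 29 + 31 + 30 + 31 + 1 = 1525.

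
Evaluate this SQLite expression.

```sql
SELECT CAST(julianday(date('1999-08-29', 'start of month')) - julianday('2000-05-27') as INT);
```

`start of month` rewinds 1999-08-29 to 1999-08-01.
30 days remain in August 1999 after the 1st (31 − 1).
Full months from September 1999 through April 2000 contribute their day counts.
Then 27 days into May 2000.
Total: 30 + 30 + 31 + 30 + 31 + 31 + 29 + 31 + 30 + 27 = 300.
The subtraction is earlier − later, so the result is −300 → -300.

-300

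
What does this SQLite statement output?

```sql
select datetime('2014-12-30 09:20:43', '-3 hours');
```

-3 hours from 2014-12-30 09:20:43 is 2014-12-30 06:20:43.

2014-12-30 06:20:43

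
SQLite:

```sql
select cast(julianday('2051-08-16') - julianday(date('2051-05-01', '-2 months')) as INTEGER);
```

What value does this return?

Adding -2 months to 2051-05-01 gives 2051-03-01.
30 days remain in March 2051 after the 1st (31 − 1).
April 2051: 30 days.
May 2051: 31 days.
June 2051: 30 days.
July 2051: 31 days.
Then 16 days into August 2051.
Total: 30 + 30 + 31 + 30 + 31 + 16 = 168.

168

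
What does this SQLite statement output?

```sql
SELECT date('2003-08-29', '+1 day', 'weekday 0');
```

2003-08-31

Advancing 1 more day within August lands on 2003-08-30.
`weekday 0` advances to the next Sunday; 2003-08-30 is a Saturday, so it moves forward to 2003-08-31.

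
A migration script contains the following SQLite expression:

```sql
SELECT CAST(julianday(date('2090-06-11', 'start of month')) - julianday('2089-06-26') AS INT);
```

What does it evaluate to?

`start of month` rewinds 2090-06-11 to 2090-06-01.
4 days remain in June 2089 after the 26th (30 − 26).
Full months from July 2089 through May 2090 contribute their day counts.
Then 1 day into June 2090.
Total: 4 + 31 + 31 + 30 + 31 + 30 + 31 + 31 + 28 + 31 + 30 + 31 + 1 = 340.

340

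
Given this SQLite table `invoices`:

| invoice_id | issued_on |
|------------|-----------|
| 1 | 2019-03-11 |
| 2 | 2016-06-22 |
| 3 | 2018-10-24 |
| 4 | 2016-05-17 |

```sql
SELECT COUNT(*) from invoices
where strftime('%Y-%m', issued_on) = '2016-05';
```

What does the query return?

1

Rows with year-month 2016-05: 2016-05-17 → 1.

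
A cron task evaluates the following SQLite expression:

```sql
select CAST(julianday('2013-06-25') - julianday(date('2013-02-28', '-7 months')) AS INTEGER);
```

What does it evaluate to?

332

Adding -7 months to 2013-02-28 gives 2012-07-28.
3 days remain in July 2012 after the 28th (31 − 28).
Full months from August 2012 through May 2013 contribute their day counts.
Then 25 days into June 2013.
Total: 3 + 31 + 30 + 31 + 30 + 31 + 31 + 28 + 31 + 30 + 31 + 25 = 332.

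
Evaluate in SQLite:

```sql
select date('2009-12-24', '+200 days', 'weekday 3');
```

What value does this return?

Applying '+200 days' to 2009-12-24: counting 200 days forward gives 2010-07-12.
`weekday 3` advances to the next Wednesday; 2010-07-12 is a Monday, so it moves forward to 2010-07-14.

2010-07-14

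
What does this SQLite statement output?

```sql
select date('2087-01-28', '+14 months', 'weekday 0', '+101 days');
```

Adding +14 months to 2087-01-28 gives 2088-03-28.
`weekday 0` advances to the next Sunday; 2088-03-28 is already a Sunday, so it stays at 2088-03-28.
Applying '+101 days' to 2088-03-28: counting 101 days forward gives 2088-07-07.

2088-07-07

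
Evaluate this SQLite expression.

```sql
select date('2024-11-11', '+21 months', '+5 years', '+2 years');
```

2033-08-11

Adding +21 months to 2024-11-11 gives 2026-08-11.
Adding +5 years to 2026-08-11 gives 2031-08-11.
Adding +2 years to 2031-08-11 gives 2033-08-11.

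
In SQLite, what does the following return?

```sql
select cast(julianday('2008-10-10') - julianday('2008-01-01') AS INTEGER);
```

30 days remain in January 2008 after the 1st (31 − 1).
Full months from February 2008 through September 2008 contribute their day counts.
Then 10 days into October 2008.
Total: 30 + 29 + 31 + 30 + 31 + 30 + 31 + 31 + 30 + 10 = 283.

283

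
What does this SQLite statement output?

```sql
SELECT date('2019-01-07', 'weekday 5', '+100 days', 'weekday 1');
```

`weekday 5` advances to the next Friday; 2019-01-07 is a Monday, so it moves forward to 2019-01-11.
Applying '+100 days' to 2019-01-11: counting 100 days forward gives 2019-04-21.
`weekday 1` advances to the next Monday; 2019-04-21 is a Sunday, so it moves forward to 2019-04-22.

2019-04-22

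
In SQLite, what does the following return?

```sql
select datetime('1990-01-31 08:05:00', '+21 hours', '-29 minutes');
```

1990-02-01 04:36:00

+21 hours from 1990-01-31 08:05:00 is 1990-02-01 05:05:00 (crosses midnight).
-29 minutes from 1990-02-01 05:05:00 is 1990-02-01 04:36:00.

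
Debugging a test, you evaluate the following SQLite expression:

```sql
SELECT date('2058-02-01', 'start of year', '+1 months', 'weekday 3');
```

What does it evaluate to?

2058-02-06

`start of year` rewinds 2058-02-01 to 2058-01-01.
Adding +1 month to 2058-01-01 gives 2058-02-01.
`weekday 3` advances to the next Wednesday; 2058-02-01 is a Friday, so it moves forward to 2058-02-06.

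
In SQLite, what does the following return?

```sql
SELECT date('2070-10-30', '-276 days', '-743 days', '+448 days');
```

Applying '-276 days' to 2070-10-30: counting 276 days back gives 2070-01-27.
Applying '-743 days' to 2070-01-27: counting 743 days back gives 2068-01-15.
Applying '+448 days' to 2068-01-15: counting 448 days forward gives 2069-04-07.

2069-04-07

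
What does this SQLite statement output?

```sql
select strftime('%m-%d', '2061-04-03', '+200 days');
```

First apply '+200 days': 2061-04-03 → 2061-10-20.
`%m-%d` extracts the month-day: 10-20.

10-20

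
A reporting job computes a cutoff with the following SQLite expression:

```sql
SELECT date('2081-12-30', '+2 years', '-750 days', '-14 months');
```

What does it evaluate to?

Adding +2 years to 2081-12-30 gives 2083-12-30.
Applying '-750 days' to 2083-12-30: counting 750 days back gives 2081-12-10.
Adding -14 months to 2081-12-10 gives 2080-10-10.

2080-10-10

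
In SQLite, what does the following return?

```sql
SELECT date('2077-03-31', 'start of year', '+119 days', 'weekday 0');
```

`start of year` rewinds 2077-03-31 to 2077-01-01.
Applying '+119 days' to 2077-01-01: counting 119 days forward gives 2077-04-30.
`weekday 0` advances to the next Sunday; 2077-04-30 is a Friday, so it moves forward to 2077-05-02.

2077-05-02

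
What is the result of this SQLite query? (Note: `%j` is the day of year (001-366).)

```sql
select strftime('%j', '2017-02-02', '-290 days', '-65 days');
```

First apply '-290 days', '-65 days': 2017-02-02 → 2016-02-13.
Day-of-year for 2016-02-13: days since 2016-01-01 inclusive = 44, zero-padded to 044.

044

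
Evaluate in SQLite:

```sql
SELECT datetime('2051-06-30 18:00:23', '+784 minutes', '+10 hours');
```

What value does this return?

784 minutes = 13h 4m; +784 minutes from 2051-06-30 18:00:23 is 2051-07-01 07:04:23 (crosses midnight).
+10 hours from 2051-07-01 07:04:23 is 2051-07-01 17:04:23.

2051-07-01 17:04:23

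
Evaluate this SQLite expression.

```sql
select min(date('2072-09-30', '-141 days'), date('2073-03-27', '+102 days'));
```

2072-05-12

date('2072-09-30', '-141 days') → 2072-05-12.
date('2073-03-27', '+102 days') → 2073-07-07.
Earlier of the two is 2072-05-12.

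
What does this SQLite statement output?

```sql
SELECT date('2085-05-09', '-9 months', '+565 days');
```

Adding -9 months to 2085-05-09 gives 2084-08-09.
Applying '+565 days' to 2084-08-09: counting 565 days forward gives 2086-02-25.

2086-02-25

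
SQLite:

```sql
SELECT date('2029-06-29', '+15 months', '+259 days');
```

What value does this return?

2031-06-15

Adding +15 months to 2029-06-29 gives 2030-09-29.
Applying '+259 days' to 2030-09-29: counting 259 days forward gives 2031-06-15.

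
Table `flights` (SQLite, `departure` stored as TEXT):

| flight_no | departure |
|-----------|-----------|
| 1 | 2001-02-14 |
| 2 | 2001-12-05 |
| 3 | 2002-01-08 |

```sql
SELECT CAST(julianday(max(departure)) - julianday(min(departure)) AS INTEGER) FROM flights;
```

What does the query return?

328

MIN = 2001-02-14, MAX = 2002-01-08.
14 days remain in February 2001 after the 14th (28 − 14).
Full months from March 2001 through December 2001 contribute their day counts.
Then 8 days into January 2002.
Total: 14 + 31 + 30 + 31 + 30 + 31 + 31 + 30 + 31 + 30 + 31 + 8 = 328.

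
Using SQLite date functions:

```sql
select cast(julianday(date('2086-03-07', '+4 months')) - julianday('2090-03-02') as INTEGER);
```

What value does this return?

Adding +4 months to 2086-03-07 gives 2086-07-07.
24 days remain in July 2086 after the 7th (31 − 7).
Full months from August 2086 through February 2090 contribute their day counts.
Then 2 days into March 2090.
Total: 24 + 31 + 30 + 31 + 30 + 31 + 31 + 28 + 31 + 30 + 31 + 30 + 31 + 31 + 30 + 31 + 30 + 31 + 31 + 29 + 31 + 30 + 31 + 30 + 31 + 31 + 30 + 31 + 30 + 31 + 31 + 28 + 31 + 30 + 31 + 30 + 31 + 31 + 30 + 31 + 30 + 31 + 31 + 28 + 2 = 1334.
The subtraction is earlier − later, so the result is −1334 → -1334.

-1334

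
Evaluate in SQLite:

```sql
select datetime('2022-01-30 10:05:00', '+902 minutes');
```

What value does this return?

2022-01-31 01:07:00

902 minutes = 15h 2m; +902 minutes from 2022-01-30 10:05:00 is 2022-01-31 01:07:00 (crosses midnight).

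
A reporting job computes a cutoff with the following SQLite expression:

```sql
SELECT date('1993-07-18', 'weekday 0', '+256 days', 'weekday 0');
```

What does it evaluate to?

`weekday 0` advances to the next Sunday; 1993-07-18 is already a Sunday, so it stays at 1993-07-18.
Applying '+256 days' to 1993-07-18: counting 256 days forward gives 1994-03-31.
`weekday 0` advances to the next Sunday; 1994-03-31 is a Thursday, so it moves forward to 1994-04-03.

1994-04-03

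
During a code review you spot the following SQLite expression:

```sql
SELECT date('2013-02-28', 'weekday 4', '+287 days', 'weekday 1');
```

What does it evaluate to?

`weekday 4` advances to the next Thursday; 2013-02-28 is already a Thursday, so it stays at 2013-02-28.
Applying '+287 days' to 2013-02-28: counting 287 days forward gives 2013-12-12.
`weekday 1` advances to the next Monday; 2013-12-12 is a Thursday, so it moves forward to 2013-12-16.

2013-12-16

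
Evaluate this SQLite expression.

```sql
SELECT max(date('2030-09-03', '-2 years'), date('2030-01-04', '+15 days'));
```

2030-01-19

date('2030-09-03', '-2 years') → 2028-09-03.
date('2030-01-04', '+15 days') → 2030-01-19.
Later of the two is 2030-01-19.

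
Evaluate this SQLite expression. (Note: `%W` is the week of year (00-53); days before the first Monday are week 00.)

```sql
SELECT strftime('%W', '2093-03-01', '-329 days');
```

13

First apply '-329 days': 2093-03-01 → 2092-04-06.
2092-04-06 is a Sunday. SQLite's %W counts Mondays since the year started; the result is 13.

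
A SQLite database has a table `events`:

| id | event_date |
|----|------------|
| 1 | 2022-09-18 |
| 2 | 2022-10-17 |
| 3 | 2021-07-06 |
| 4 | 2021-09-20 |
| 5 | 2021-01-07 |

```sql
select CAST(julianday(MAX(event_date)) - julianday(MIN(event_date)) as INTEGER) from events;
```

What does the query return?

MIN = 2021-01-07, MAX = 2022-10-17.
24 days remain in January 2021 after the 7th (31 − 7).
Full months from February 2021 through September 2022 contribute their day counts.
Then 17 days into October 2022.
Total: 24 + 28 + 31 + 30 + 31 + 30 + 31 + 31 + 30 + 31 + 30 + 31 + 31 + 28 + 31 + 30 + 31 + 30 + 31 + 31 + 30 + 17 = 648.

648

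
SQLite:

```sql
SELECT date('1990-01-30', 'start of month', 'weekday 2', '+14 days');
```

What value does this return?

`start of month` rewinds 1990-01-30 to 1990-01-01.
`weekday 2` advances to the next Tuesday; 1990-01-01 is a Monday, so it moves forward to 1990-01-02.
Advancing 14 more days within January lands on 1990-01-16.

1990-01-16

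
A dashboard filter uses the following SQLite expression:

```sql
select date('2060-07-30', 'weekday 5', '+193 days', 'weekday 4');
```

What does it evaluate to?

2061-02-10

`weekday 5` advances to the next Friday; 2060-07-30 is already a Friday, so it stays at 2060-07-30.
Applying '+193 days' to 2060-07-30: counting 193 days forward gives 2061-02-08.
`weekday 4` advances to the next Thursday; 2061-02-08 is a Tuesday, so it moves forward to 2061-02-10.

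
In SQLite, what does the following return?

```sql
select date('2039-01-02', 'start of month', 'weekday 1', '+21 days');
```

`start of month` rewinds 2039-01-02 to 2039-01-01.
`weekday 1` advances to the next Monday; 2039-01-01 is a Saturday, so it moves forward to 2039-01-03.
Advancing 21 more days within January lands on 2039-01-24.

2039-01-24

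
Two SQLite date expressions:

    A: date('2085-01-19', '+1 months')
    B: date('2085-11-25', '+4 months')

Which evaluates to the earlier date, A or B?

A

A = 2085-02-19.
B = 2086-03-25.
A is earlier.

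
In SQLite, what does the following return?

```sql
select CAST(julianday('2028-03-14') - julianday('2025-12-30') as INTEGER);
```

1 day remains in December 2025 after the 30th (31 − 30).
Full months from January 2026 through February 2028 contribute their day counts.
Then 14 days into March 2028.
Total: 1 + 31 + 28 + 31 + 30 + 31 + 30 + 31 + 31 + 30 + 31 + 30 + 31 + 31 + 28 + 31 + 30 + 31 + 30 + 31 + 31 + 30 + 31 + 30 + 31 + 31 + 29 + 14 = 805.

805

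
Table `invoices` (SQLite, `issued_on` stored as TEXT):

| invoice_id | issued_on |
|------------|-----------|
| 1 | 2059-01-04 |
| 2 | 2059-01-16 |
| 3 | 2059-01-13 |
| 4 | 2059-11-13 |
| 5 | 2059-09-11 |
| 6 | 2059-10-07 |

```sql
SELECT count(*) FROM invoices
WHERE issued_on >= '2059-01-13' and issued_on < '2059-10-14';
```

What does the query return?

Rows in [2059-01-13, 2059-10-14): 2059-01-16, 2059-01-13, 2059-09-11, 2059-10-07 → 4 rows.

4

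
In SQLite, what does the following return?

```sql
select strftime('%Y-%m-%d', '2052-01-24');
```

`%Y-%m-%d` extracts the ISO date: 2052-01-24.

2052-01-24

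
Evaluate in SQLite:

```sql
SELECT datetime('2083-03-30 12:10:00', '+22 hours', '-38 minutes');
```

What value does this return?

+22 hours from 2083-03-30 12:10:00 is 2083-03-31 10:10:00 (crosses midnight).
-38 minutes from 2083-03-31 10:10:00 is 2083-03-31 09:32:00.

2083-03-31 09:32:00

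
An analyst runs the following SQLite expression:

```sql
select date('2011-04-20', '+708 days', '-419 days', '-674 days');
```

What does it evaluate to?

2010-03-31

Applying '+708 days' to 2011-04-20: counting 708 days forward gives 2013-03-28.
Applying '-419 days' to 2013-03-28: counting 419 days back gives 2012-02-03.
Applying '-674 days' to 2012-02-03: counting 674 days back gives 2010-03-31.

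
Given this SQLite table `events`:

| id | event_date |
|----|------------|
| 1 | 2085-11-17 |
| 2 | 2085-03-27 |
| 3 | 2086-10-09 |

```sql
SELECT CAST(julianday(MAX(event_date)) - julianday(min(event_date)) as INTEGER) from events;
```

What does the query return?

MIN = 2085-03-27, MAX = 2086-10-09.
4 days remain in March 2085 after the 27th (31 − 27).
Full months from April 2085 through September 2086 contribute their day counts.
Then 9 days into October 2086.
Total: 4 + 30 + 31 + 30 + 31 + 31 + 30 + 31 + 30 + 31 + 31 + 28 + 31 + 30 + 31 + 30 + 31 + 31 + 30 + 9 = 561.

561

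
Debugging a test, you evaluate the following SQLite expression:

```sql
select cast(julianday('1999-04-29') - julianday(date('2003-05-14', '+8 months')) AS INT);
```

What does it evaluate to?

Adding +8 months to 2003-05-14 gives 2004-01-14.
1 day remains in April 1999 after the 29th (30 − 29).
Full months from May 1999 through December 2003 contribute their day counts.
Then 14 days into January 2004.
Total: 1 + 31 + 30 + 31 + 31 + 30 + 31 + 30 + 31 + 31 + 29 + 31 + 30 + 31 + 30 + 31 + 31 + 30 + 31 + 30 + 31 + 31 + 28 + 31 + 30 + 31 + 30 + 31 + 31 + 30 + 31 + 30 + 31 + 31 + 28 + 31 + 30 + 31 + 30 + 31 + 31 + 30 + 31 + 30 + 31 + 31 + 28 + 31 + 30 + 31 + 30 + 31 + 31 + 30 + 31 + 30 + 31 + 14 = 1721.
The subtraction is earlier − later, so the result is −1721 → -1721.

-1721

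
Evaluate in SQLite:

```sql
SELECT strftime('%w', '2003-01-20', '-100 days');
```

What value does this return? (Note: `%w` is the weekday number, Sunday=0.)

6

First apply '-100 days': 2003-01-20 → 2002-10-12.
2002-10-12 is a Saturday; with Sunday=0 that is 6.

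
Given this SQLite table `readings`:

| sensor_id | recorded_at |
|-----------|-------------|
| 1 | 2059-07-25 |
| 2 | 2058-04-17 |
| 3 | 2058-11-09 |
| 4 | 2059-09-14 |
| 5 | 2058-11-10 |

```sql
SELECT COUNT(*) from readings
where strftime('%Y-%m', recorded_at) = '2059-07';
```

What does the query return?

1

Rows with year-month 2059-07: 2059-07-25 → 1.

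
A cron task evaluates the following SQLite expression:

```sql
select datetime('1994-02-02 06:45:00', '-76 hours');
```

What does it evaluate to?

-76 hours from 1994-02-02 06:45:00 is 1994-01-30 02:45:00 (crosses midnight).

1994-01-30 02:45:00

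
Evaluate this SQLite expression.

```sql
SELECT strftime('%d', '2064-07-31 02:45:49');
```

`%d` extracts the 2-digit day of month: 31.

31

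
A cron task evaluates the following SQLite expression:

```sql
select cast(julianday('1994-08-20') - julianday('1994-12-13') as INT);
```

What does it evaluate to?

-115

11 days remain in August 1994 after the 20th (31 − 20).
September 1994: 30 days.
October 1994: 31 days.
November 1994: 30 days.
Then 13 days into December 1994.
Total: 11 + 30 + 31 + 30 + 13 = 115.
The subtraction is earlier − later, so the result is −115 → -115.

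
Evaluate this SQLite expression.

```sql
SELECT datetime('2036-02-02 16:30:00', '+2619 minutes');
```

2036-02-04 12:09:00

2619 minutes = 43h 39m; +2619 minutes from 2036-02-02 16:30:00 is 2036-02-04 12:09:00 (crosses midnight).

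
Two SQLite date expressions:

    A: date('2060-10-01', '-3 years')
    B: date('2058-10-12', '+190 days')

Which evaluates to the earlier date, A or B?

A = 2057-10-01.
B = 2059-04-20.
A is earlier.

A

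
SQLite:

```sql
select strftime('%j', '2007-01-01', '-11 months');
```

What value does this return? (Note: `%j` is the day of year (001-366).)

032

First apply '-11 months': 2007-01-01 → 2006-02-01.
Day-of-year for 2006-02-01: days since 2006-01-01 inclusive = 32, zero-padded to 032.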